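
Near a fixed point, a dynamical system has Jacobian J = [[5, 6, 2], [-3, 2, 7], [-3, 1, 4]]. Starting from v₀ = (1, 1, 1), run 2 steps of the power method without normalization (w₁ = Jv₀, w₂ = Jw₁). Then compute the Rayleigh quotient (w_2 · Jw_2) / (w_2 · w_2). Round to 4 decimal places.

4.9998

w1 = Jv₀ = (13, 6, 2)
w2 = Jw1 = (105, -13, -25)
Jw2 = (397, -516, -428)
w2·Jw2 = 105·397 + (-13)·(-516) + (-25)·(-428) = 59093; w2·w2 = 105·105 + (-13)·(-13) + (-25)·(-25) = 11819
λ ≈ 59093/11819 = 4.9998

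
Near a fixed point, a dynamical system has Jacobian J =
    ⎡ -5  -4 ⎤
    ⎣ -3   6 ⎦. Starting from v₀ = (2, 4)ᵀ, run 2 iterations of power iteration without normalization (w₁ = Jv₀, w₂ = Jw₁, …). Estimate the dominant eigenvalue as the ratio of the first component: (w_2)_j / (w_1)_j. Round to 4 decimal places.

-2.2308

w1 = Jv₀ = ((-5)·2 + (-4)·4; (-3)·2 + 6·4) = (-26, 18)
w2 = Jw1 = ((-5)·(-26) + (-4)·18; (-3)·(-26) + 6·18) = (58, 186)
Ratio at component: 58 / -26 = -2.2308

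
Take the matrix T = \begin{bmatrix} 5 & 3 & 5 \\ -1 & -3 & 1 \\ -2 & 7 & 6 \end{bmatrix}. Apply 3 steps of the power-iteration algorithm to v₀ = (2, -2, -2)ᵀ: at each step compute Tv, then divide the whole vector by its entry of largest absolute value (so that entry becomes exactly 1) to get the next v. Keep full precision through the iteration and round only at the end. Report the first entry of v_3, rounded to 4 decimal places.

Tv0 = (-6.00000, 2.00000, -30.00000); divide by -30.00000 → v1 = (0.20000, -0.06667, 1.00000)
Tv1 = (5.80000, 1.00000, 5.13333); divide by 5.80000 → v2 = (1.00000, 0.17241, 0.88506)
Tv2 = (9.94253, -0.63218, 4.51724); divide by 9.94253 → v3 = (1.00000, -0.06358, 0.45434)
Requested entry of v3: -1730/-1730 = 1.0000

1.0000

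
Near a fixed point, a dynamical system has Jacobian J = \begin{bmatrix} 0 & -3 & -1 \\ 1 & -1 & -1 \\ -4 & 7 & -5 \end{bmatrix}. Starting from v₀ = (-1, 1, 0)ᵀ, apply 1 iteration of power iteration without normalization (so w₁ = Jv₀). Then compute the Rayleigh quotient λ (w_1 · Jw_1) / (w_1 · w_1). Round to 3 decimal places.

w1 = Jv₀ = (0·(-1) + (-3)·1 + (-1)·0; 1·(-1) + (-1)·1 + (-1)·0; (-4)·(-1) + 7·1 + (-5)·0) = (-3, -2, 11)
Jw1 = (-5, -12, -57)
w1·Jw1 = (-3)·(-5) + (-2)·(-12) + 11·(-57) = -588; w1·w1 = (-3)·(-3) + (-2)·(-2) + 11·11 = 134
λ ≈ -588/134 = -4.388

λ ≈ -4.388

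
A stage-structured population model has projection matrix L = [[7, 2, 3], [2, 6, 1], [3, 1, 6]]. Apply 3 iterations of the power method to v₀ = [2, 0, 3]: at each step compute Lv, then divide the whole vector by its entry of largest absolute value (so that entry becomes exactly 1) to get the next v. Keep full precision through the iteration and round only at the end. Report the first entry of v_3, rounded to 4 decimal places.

1.0000

Lv0 = (23.00000, 7.00000, 24.00000); divide by 24.00000 → v1 = (0.95833, 0.29167, 1.00000)
Lv1 = (10.29167, 4.66667, 9.16667); divide by 10.29167 → v2 = (1.00000, 0.45344, 0.89069)
Lv2 = (10.57895, 5.61134, 8.79757); divide by 10.57895 → v3 = (1.00000, 0.53042, 0.83161)
Requested entry of v3: 2613/2613 = 1.0000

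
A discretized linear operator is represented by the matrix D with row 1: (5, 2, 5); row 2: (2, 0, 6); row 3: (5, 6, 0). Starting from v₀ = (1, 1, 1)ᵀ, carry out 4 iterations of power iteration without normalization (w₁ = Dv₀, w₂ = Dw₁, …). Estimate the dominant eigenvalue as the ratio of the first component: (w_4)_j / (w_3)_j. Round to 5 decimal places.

10.66909

w1 = Dv₀ = (12, 8, 11)
w2 = Dw1 = (131, 90, 108)
w3 = Dw2 = (1375, 910, 1195)
w4 = Dw3 = (14670, 9920, 12335)
Ratio at component: 14670 / 1375 = 10.66909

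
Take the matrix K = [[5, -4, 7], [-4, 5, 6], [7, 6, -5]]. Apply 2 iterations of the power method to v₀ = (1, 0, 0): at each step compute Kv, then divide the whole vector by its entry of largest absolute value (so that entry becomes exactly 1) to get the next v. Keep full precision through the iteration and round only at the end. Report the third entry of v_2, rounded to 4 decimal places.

-0.2667

Kv0 = (5.00000, -4.00000, 7.00000); divide by 7.00000 → v1 = (0.71429, -0.57143, 1.00000)
Kv1 = (12.85714, 0.28571, -3.42857); divide by 12.85714 → v2 = (1.00000, 0.02222, -0.26667)
Requested entry of v2: -24/90 = -0.2667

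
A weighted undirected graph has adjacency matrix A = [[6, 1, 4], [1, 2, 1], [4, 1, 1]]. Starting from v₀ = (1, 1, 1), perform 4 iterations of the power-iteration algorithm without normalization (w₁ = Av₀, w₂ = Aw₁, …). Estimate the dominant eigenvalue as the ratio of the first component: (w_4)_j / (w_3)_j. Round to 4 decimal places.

w1 = Av₀ = (6·1 + 1·1 + 4·1; 1·1 + 2·1 + 1·1; 4·1 + 1·1 + 1·1) = (11, 4, 6)
w2 = Aw1 = (6·11 + 1·4 + 4·6; 1·11 + 2·4 + 1·6; 4·11 + 1·4 + 1·6) = (94, 25, 54)
w3 = Aw2 = (805, 198, 455)
w4 = Aw3 = (6848, 1656, 3873)
Ratio at component: 6848 / 805 = 8.5068

8.5068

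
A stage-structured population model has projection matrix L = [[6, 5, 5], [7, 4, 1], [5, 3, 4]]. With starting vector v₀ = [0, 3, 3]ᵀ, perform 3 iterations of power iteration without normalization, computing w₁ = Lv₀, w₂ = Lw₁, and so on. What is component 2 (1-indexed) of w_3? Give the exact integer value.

w1 = Lv₀ = (6·0 + 5·3 + 5·3; 7·0 + 4·3 + 1·3; 5·0 + 3·3 + 4·3) = (30, 15, 21)
w2 = Lw1 = (6·30 + 5·15 + 5·21; 7·30 + 4·15 + 1·21; 5·30 + 3·15 + 4·21) = (360, 291, 279)
w3 = Lw2 = (5010, 3963, 3789)
The requested component of w3 is 3963.

3963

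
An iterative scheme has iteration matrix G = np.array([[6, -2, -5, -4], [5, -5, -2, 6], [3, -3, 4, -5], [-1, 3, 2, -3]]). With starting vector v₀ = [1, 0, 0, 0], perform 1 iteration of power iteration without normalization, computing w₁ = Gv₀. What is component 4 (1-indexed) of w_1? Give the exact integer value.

-1

w1 = Gv₀ = (6, 5, 3, -1)
The requested component of w1 is -1.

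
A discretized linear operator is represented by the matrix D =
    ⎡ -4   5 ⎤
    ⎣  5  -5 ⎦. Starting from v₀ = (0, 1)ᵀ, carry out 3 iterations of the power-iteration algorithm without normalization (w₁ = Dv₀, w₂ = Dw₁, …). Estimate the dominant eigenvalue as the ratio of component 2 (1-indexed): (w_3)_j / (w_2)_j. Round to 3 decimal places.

λ ≈ -9.500

w1 = Dv₀ = ((-4)·0 + 5·1; 5·0 + (-5)·1) = (5, -5)
w2 = Dw1 = ((-4)·5 + 5·(-5); 5·5 + (-5)·(-5)) = (-45, 50)
w3 = Dw2 = (430, -475)
Ratio at component: -475 / 50 = -9.500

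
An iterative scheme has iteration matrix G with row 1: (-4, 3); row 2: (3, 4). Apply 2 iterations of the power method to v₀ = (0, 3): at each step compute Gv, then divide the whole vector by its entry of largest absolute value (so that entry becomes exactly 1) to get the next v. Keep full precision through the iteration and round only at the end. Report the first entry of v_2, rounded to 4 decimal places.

0.0000

Gv0 = (9.00000, 12.00000); divide by 12.00000 → v1 = (0.75000, 1.00000)
Gv1 = (0.00000, 6.25000); divide by 6.25000 → v2 = (0.00000, 1.00000)
Requested entry of v2: 0/75 = 0.0000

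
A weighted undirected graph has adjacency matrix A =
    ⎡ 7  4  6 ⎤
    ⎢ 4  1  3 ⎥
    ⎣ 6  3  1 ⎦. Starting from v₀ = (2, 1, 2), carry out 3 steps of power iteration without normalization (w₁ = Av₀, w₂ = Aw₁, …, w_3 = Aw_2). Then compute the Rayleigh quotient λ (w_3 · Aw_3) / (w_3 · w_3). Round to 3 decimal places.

w1 = Av₀ = (7·2 + 4·1 + 6·2; 4·2 + 1·1 + 3·2; 6·2 + 3·1 + 1·2) = (30, 15, 17)
w2 = Aw1 = (7·30 + 4·15 + 6·17; 4·30 + 1·15 + 3·17; 6·30 + 3·15 + 1·17) = (372, 186, 242)
w3 = Aw2 = (4800, 2400, 3032)
Aw3 = (61392, 30696, 39032)
w3·Aw3 = 4800·61392 + 2400·30696 + 3032·39032 = 486697024; w3·w3 = 4800·4800 + 2400·2400 + 3032·3032 = 37993024
λ ≈ 486697024/37993024 = 12.810

λ ≈ 12.810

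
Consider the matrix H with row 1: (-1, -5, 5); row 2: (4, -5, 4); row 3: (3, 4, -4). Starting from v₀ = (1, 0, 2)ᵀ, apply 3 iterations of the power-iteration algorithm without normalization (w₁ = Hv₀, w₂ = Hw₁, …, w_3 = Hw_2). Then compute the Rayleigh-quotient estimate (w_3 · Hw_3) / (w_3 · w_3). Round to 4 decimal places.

λ ≈ -7.7460

w1 = Hv₀ = (9, 12, -5)
w2 = Hw1 = (-94, -44, 95)
w3 = Hw2 = (789, 224, -838)
Hw3 = (-6099, -1316, 6615)
w3·Hw3 = 789·(-6099) + 224·(-1316) + (-838)·6615 = -10650265; w3·w3 = 789·789 + 224·224 + (-838)·(-838) = 1374941
λ ≈ -10650265/1374941 = -7.7460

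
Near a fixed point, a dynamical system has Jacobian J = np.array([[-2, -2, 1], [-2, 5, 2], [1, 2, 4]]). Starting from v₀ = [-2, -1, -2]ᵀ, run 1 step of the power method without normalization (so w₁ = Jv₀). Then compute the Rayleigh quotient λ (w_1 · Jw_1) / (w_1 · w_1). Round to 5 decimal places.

4.82703

w1 = Jv₀ = (4, -5, -12)
Jw1 = (-10, -57, -54)
w1·Jw1 = 4·(-10) + (-5)·(-57) + (-12)·(-54) = 893; w1·w1 = 4·4 + (-5)·(-5) + (-12)·(-12) = 185
λ ≈ 893/185 = 4.82703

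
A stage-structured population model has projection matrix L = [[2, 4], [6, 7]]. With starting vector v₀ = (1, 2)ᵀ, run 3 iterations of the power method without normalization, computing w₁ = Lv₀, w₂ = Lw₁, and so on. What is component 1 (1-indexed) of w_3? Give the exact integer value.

1000

w1 = Lv₀ = (2·1 + 4·2; 6·1 + 7·2) = (10, 20)
w2 = Lw1 = (2·10 + 4·20; 6·10 + 7·20) = (100, 200)
w3 = Lw2 = (1000, 2000)
The requested component of w3 is 1000.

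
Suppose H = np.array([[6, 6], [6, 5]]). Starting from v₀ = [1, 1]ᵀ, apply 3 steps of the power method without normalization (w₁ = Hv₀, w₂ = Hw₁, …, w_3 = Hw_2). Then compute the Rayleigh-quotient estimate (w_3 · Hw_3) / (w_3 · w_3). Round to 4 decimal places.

w1 = Hv₀ = (12, 11)
w2 = Hw1 = (138, 127)
w3 = Hw2 = (1590, 1463)
Hw3 = (18318, 16855)
w3·Hw3 = 1590·18318 + 1463·16855 = 53784485; w3·w3 = 1590·1590 + 1463·1463 = 4668469
λ ≈ 53784485/4668469 = 11.5208

λ ≈ 11.5208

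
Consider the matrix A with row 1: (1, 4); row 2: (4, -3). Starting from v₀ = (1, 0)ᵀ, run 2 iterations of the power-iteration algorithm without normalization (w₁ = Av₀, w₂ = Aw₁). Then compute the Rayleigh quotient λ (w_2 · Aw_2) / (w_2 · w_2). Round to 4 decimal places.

w1 = Av₀ = (1·1 + 4·0; 4·1 + (-3)·0) = (1, 4)
w2 = Aw1 = (1·1 + 4·4; 4·1 + (-3)·4) = (17, -8)
Aw2 = (-15, 92)
w2·Aw2 = 17·(-15) + (-8)·92 = -991; w2·w2 = 17·17 + (-8)·(-8) = 353
λ ≈ -991/353 = -2.8074

λ ≈ -2.8074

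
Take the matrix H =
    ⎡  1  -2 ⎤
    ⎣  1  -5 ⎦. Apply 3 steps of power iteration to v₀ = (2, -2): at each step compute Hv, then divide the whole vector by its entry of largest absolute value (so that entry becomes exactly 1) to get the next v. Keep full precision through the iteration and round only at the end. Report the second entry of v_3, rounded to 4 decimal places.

1.0000

Hv0 = (6.00000, 12.00000); divide by 12.00000 → v1 = (0.50000, 1.00000)
Hv1 = (-1.50000, -4.50000); divide by -4.50000 → v2 = (0.33333, 1.00000)
Hv2 = (-1.66667, -4.66667); divide by -4.66667 → v3 = (0.35714, 1.00000)
Requested entry of v3: 252/252 = 1.0000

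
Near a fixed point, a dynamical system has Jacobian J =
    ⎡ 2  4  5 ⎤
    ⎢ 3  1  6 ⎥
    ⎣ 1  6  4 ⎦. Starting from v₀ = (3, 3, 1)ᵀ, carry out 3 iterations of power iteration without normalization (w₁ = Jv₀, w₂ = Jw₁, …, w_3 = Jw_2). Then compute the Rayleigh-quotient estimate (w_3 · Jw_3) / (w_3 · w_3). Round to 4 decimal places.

w1 = Jv₀ = (23, 18, 25)
w2 = Jw1 = (243, 237, 231)
w3 = Jw2 = (2589, 2352, 2589)
Jw3 = (27531, 25653, 27057)
w3·Jw3 = 2589·27531 + 2352·25653 + 2589·27057 = 201664188; w3·w3 = 2589·2589 + 2352·2352 + 2589·2589 = 18937746
λ ≈ 201664188/18937746 = 10.6488

10.6488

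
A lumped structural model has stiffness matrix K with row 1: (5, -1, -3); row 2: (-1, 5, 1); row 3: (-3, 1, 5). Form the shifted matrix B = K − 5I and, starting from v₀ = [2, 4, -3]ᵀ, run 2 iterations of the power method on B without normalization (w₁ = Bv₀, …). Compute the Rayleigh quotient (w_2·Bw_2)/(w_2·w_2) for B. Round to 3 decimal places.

B = K − 5I has rows (0, -1, -3); (-1, 0, 1); (-3, 1, 0)
w1 = Bv₀ = (0·2 + (-1)·4 + (-3)·(-3); (-1)·2 + 0·4 + 1·(-3); (-3)·2 + 1·4 + 0·(-3)) = (5, -5, -2)
w2 = Bw1 = (0·5 + (-1)·(-5) + (-3)·(-2); (-1)·5 + 0·(-5) + 1·(-2); (-3)·5 + 1·(-5) + 0·(-2)) = (11, -7, -20)
Bw2 = (67, -31, -40)
w2·Bw2 = 1754; w2·w2 = 570; μ ≈ 1754/570 = 3.077

μ ≈ 3.077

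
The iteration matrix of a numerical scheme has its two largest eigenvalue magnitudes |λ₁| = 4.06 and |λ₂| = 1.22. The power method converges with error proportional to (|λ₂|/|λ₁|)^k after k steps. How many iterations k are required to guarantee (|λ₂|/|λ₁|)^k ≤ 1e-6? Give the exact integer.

12

|λ₂/λ₁| = 1.22/4.06 = 0.30049
Need k ≥ ln(1e-6) / ln(0.30049) = -13.8155 / -1.2023 ≈ 11.491
Smallest integer k satisfying the bound: 12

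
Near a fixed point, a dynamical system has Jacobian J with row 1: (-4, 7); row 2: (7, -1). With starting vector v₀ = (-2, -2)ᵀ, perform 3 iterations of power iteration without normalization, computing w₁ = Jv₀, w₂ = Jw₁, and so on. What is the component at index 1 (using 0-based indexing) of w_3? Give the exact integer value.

w1 = Jv₀ = ((-4)·(-2) + 7·(-2); 7·(-2) + (-1)·(-2)) = (-6, -12)
w2 = Jw1 = ((-4)·(-6) + 7·(-12); 7·(-6) + (-1)·(-12)) = (-60, -30)
w3 = Jw2 = (30, -390)
The requested component of w3 is -390.

-390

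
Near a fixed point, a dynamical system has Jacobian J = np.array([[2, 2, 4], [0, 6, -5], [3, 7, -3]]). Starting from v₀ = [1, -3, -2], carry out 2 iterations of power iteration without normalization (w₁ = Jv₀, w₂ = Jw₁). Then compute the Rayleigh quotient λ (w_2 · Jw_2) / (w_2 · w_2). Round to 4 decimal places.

w1 = Jv₀ = (2·1 + 2·(-3) + 4·(-2); 0·1 + 6·(-3) + (-5)·(-2); 3·1 + 7·(-3) + (-3)·(-2)) = (-12, -8, -12)
w2 = Jw1 = (2·(-12) + 2·(-8) + 4·(-12); 0·(-12) + 6·(-8) + (-5)·(-12); 3·(-12) + 7·(-8) + (-3)·(-12)) = (-88, 12, -56)
Jw2 = (-376, 352, -12)
w2·Jw2 = (-88)·(-376) + 12·352 + (-56)·(-12) = 37984; w2·w2 = (-88)·(-88) + 12·12 + (-56)·(-56) = 11024
λ ≈ 37984/11024 = 3.4456

3.4456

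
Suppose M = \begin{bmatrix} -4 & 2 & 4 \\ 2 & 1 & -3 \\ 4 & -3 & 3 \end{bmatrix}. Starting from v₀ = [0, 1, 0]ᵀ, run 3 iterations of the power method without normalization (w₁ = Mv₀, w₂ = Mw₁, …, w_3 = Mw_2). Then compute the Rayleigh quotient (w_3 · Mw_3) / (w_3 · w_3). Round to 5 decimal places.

λ ≈ -3.30358

w1 = Mv₀ = ((-4)·0 + 2·1 + 4·0; 2·0 + 1·1 + (-3)·0; 4·0 + (-3)·1 + 3·0) = (2, 1, -3)
w2 = Mw1 = ((-4)·2 + 2·1 + 4·(-3); 2·2 + 1·1 + (-3)·(-3); 4·2 + (-3)·1 + 3·(-3)) = (-18, 14, -4)
w3 = Mw2 = (84, -10, -126)
Mw3 = (-860, 536, -12)
w3·Mw3 = 84·(-860) + (-10)·536 + (-126)·(-12) = -76088; w3·w3 = 84·84 + (-10)·(-10) + (-126)·(-126) = 23032
λ ≈ -76088/23032 = -3.30358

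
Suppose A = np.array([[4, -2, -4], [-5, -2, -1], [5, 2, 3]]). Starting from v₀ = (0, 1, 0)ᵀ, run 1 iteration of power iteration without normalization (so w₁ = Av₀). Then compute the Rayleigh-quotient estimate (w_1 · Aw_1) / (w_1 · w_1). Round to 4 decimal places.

w1 = Av₀ = (4·0 + (-2)·1 + (-4)·0; (-5)·0 + (-2)·1 + (-1)·0; 5·0 + 2·1 + 3·0) = (-2, -2, 2)
Aw1 = (-12, 12, -8)
w1·Aw1 = (-2)·(-12) + (-2)·12 + 2·(-8) = -16; w1·w1 = (-2)·(-2) + (-2)·(-2) + 2·2 = 12
λ ≈ -16/12 = -1.3333

λ ≈ -1.3333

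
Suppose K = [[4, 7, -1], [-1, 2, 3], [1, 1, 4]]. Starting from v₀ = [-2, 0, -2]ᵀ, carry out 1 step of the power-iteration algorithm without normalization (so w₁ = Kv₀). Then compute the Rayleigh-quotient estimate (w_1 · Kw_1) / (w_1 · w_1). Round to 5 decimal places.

w1 = Kv₀ = (-6, -4, -10)
Kw1 = (-42, -32, -50)
w1·Kw1 = (-6)·(-42) + (-4)·(-32) + (-10)·(-50) = 880; w1·w1 = (-6)·(-6) + (-4)·(-4) + (-10)·(-10) = 152
λ ≈ 880/152 = 5.78947

5.78947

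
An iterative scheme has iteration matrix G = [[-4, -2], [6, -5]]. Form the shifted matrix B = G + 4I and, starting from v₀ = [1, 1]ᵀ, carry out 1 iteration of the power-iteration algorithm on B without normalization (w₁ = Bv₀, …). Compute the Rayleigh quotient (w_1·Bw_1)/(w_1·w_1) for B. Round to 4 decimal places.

-2.2414

B = G + 4I has rows (0, -2); (6, -1)
w1 = Bv₀ = (0·1 + (-2)·1; 6·1 + (-1)·1) = (-2, 5)
Bw1 = (-10, -17)
w1·Bw1 = -65; w1·w1 = 29; μ ≈ -65/29 = -2.2414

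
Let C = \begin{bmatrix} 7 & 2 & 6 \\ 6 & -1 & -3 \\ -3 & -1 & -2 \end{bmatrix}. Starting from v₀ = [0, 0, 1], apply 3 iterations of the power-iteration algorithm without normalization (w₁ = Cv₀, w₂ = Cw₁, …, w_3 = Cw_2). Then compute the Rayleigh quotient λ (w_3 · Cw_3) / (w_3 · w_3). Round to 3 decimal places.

w1 = Cv₀ = (7·0 + 2·0 + 6·1; 6·0 + (-1)·0 + (-3)·1; (-3)·0 + (-1)·0 + (-2)·1) = (6, -3, -2)
w2 = Cw1 = (7·6 + 2·(-3) + 6·(-2); 6·6 + (-1)·(-3) + (-3)·(-2); (-3)·6 + (-1)·(-3) + (-2)·(-2)) = (24, 45, -11)
w3 = Cw2 = (192, 132, -95)
Cw3 = (1038, 1305, -518)
w3·Cw3 = 192·1038 + 132·1305 + (-95)·(-518) = 420766; w3·w3 = 192·192 + 132·132 + (-95)·(-95) = 63313
λ ≈ 420766/63313 = 6.646

λ ≈ 6.646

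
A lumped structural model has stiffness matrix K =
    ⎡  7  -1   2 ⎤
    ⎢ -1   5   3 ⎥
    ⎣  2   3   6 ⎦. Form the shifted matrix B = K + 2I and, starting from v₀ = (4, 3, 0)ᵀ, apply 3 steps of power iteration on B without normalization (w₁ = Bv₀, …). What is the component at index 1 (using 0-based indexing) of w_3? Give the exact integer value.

B = K + 2I has rows (9, -1, 2); (-1, 7, 3); (2, 3, 8)
w1 = Bv₀ = (9·4 + (-1)·3 + 2·0; (-1)·4 + 7·3 + 3·0; 2·4 + 3·3 + 8·0) = (33, 17, 17)
w2 = Bw1 = (9·33 + (-1)·17 + 2·17; (-1)·33 + 7·17 + 3·17; 2·33 + 3·17 + 8·17) = (314, 137, 253)
w3 = Bw2 = (3195, 1404, 3063)
Requested component of w3: 1404

1404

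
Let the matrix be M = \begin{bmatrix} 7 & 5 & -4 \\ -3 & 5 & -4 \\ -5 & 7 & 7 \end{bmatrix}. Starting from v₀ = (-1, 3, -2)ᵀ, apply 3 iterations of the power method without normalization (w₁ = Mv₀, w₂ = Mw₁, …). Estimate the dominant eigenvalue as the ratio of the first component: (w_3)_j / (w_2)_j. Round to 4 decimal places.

λ ≈ 4.0412

w1 = Mv₀ = (16, 26, 12)
w2 = Mw1 = (194, 34, 186)
w3 = Mw2 = (784, -1156, 570)
Ratio at component: 784 / 194 = 4.0412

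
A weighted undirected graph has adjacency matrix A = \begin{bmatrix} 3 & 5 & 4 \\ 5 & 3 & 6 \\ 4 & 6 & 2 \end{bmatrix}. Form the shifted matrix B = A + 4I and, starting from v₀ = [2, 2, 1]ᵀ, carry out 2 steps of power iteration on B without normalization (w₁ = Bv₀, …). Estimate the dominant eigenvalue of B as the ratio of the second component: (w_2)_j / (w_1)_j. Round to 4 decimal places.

B = A + 4I has rows (7, 5, 4); (5, 7, 6); (4, 6, 6)
w1 = Bv₀ = (7·2 + 5·2 + 4·1; 5·2 + 7·2 + 6·1; 4·2 + 6·2 + 6·1) = (28, 30, 26)
w2 = Bw1 = (7·28 + 5·30 + 4·26; 5·28 + 7·30 + 6·26; 4·28 + 6·30 + 6·26) = (450, 506, 448)
Ratio: 506/30 = 16.8667

μ ≈ 16.8667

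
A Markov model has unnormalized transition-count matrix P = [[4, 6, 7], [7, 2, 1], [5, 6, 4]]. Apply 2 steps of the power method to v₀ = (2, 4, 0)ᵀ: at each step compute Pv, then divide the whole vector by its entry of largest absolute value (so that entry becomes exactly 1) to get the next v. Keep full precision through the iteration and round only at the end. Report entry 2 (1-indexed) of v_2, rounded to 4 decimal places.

0.6064

Pv0 = (32.00000, 22.00000, 34.00000); divide by 34.00000 → v1 = (0.94118, 0.64706, 1.00000)
Pv1 = (14.64706, 8.88235, 12.58824); divide by 14.64706 → v2 = (1.00000, 0.60643, 0.85944)
Requested entry of v2: 302/498 = 0.6064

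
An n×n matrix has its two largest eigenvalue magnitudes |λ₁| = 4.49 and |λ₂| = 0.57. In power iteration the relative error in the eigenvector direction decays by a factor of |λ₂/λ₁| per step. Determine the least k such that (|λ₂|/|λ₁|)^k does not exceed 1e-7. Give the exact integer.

8

|λ₂/λ₁| = 0.57/4.49 = 0.12695
Need k ≥ ln(1e-7) / ln(0.12695) = -16.1181 / -2.0640 ≈ 7.809
Smallest integer k satisfying the bound: 8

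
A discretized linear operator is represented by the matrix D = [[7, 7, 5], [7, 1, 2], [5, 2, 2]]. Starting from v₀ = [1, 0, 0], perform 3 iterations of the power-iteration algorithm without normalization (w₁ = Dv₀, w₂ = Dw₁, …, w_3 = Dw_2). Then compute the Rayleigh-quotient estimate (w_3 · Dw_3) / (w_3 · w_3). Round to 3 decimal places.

13.951

w1 = Dv₀ = (7·1 + 7·0 + 5·0; 7·1 + 1·0 + 2·0; 5·1 + 2·0 + 2·0) = (7, 7, 5)
w2 = Dw1 = (7·7 + 7·7 + 5·5; 7·7 + 1·7 + 2·5; 5·7 + 2·7 + 2·5) = (123, 66, 59)
w3 = Dw2 = (1618, 1045, 865)
Dw3 = (22966, 14101, 11910)
w3·Dw3 = 1618·22966 + 1045·14101 + 865·11910 = 62196683; w3·w3 = 1618·1618 + 1045·1045 + 865·865 = 4458174
λ ≈ 62196683/4458174 = 13.951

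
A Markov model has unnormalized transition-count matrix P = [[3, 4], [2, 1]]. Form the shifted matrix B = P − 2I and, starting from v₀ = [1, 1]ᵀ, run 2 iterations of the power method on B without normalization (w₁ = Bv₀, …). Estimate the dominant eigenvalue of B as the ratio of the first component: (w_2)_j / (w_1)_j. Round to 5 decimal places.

1.80000

B = P − 2I has rows (1, 4); (2, -1)
w1 = Bv₀ = (1·1 + 4·1; 2·1 + (-1)·1) = (5, 1)
w2 = Bw1 = (1·5 + 4·1; 2·5 + (-1)·1) = (9, 9)
Ratio: 9/5 = 1.80000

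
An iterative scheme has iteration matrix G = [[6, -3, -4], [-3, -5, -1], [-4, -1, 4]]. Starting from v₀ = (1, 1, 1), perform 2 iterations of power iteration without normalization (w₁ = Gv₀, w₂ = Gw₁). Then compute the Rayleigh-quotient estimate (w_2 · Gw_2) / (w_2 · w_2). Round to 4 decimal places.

-5.7815

w1 = Gv₀ = (6·1 + (-3)·1 + (-4)·1; (-3)·1 + (-5)·1 + (-1)·1; (-4)·1 + (-1)·1 + 4·1) = (-1, -9, -1)
w2 = Gw1 = (6·(-1) + (-3)·(-9) + (-4)·(-1); (-3)·(-1) + (-5)·(-9) + (-1)·(-1); (-4)·(-1) + (-1)·(-9) + 4·(-1)) = (25, 49, 9)
Gw2 = (-33, -329, -113)
w2·Gw2 = 25·(-33) + 49·(-329) + 9·(-113) = -17963; w2·w2 = 25·25 + 49·49 + 9·9 = 3107
λ ≈ -17963/3107 = -5.7815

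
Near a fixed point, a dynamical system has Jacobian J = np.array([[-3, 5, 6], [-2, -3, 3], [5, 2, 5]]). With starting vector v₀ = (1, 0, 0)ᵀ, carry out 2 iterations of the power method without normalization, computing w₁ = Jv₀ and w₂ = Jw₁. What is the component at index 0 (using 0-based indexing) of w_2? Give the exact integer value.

w1 = Jv₀ = ((-3)·1 + 5·0 + 6·0; (-2)·1 + (-3)·0 + 3·0; 5·1 + 2·0 + 5·0) = (-3, -2, 5)
w2 = Jw1 = ((-3)·(-3) + 5·(-2) + 6·5; (-2)·(-3) + (-3)·(-2) + 3·5; 5·(-3) + 2·(-2) + 5·5) = (29, 27, 6)
The requested component of w2 is 29.

29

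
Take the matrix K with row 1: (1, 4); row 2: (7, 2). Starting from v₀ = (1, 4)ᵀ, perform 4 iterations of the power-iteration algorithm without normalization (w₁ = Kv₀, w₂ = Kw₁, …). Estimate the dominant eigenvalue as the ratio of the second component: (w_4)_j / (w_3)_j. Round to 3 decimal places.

w1 = Kv₀ = (1·1 + 4·4; 7·1 + 2·4) = (17, 15)
w2 = Kw1 = (1·17 + 4·15; 7·17 + 2·15) = (77, 149)
w3 = Kw2 = (673, 837)
w4 = Kw3 = (4021, 6385)
Ratio at component: 6385 / 837 = 7.628

λ ≈ 7.628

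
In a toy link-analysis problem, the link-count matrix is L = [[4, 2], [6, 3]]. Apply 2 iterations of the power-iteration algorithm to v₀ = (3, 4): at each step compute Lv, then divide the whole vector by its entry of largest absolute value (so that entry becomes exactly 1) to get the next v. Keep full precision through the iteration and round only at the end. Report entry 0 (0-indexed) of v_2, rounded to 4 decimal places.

0.6667

Lv0 = (20.00000, 30.00000); divide by 30.00000 → v1 = (0.66667, 1.00000)
Lv1 = (4.66667, 7.00000); divide by 7.00000 → v2 = (0.66667, 1.00000)
Requested entry of v2: 140/210 = 0.6667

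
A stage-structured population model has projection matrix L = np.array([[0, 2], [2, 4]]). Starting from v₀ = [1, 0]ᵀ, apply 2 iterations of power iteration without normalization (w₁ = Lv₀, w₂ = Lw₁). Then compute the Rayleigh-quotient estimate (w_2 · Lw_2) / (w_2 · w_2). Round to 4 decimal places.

w1 = Lv₀ = (0·1 + 2·0; 2·1 + 4·0) = (0, 2)
w2 = Lw1 = (0·0 + 2·2; 2·0 + 4·2) = (4, 8)
Lw2 = (16, 40)
w2·Lw2 = 4·16 + 8·40 = 384; w2·w2 = 4·4 + 8·8 = 80
λ ≈ 384/80 = 4.8000

4.8000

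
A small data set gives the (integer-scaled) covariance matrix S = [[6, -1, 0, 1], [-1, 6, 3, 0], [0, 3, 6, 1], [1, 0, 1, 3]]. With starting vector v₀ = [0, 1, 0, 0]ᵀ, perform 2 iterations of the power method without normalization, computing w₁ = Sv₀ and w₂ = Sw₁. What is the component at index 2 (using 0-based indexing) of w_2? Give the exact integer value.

36

w1 = Sv₀ = (-1, 6, 3, 0)
w2 = Sw1 = (-12, 46, 36, 2)
The requested component of w2 is 36.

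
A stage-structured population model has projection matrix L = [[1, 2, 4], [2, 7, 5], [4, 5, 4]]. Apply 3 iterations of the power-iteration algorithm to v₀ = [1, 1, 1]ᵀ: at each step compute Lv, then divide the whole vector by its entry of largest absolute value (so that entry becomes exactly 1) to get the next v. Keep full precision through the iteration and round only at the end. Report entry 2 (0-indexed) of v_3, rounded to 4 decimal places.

0.8474

Lv0 = (7.00000, 14.00000, 13.00000); divide by 14.00000 → v1 = (0.50000, 1.00000, 0.92857)
Lv1 = (6.21429, 12.64286, 10.71429); divide by 12.64286 → v2 = (0.49153, 1.00000, 0.84746)
Lv2 = (5.88136, 12.22034, 10.35593); divide by 12.22034 → v3 = (0.48128, 1.00000, 0.84743)
Requested entry of v3: 1833/2163 = 0.8474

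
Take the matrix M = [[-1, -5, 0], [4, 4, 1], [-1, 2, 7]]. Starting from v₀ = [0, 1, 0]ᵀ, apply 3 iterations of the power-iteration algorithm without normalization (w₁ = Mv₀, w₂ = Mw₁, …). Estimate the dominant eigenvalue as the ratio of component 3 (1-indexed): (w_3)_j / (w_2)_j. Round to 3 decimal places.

w1 = Mv₀ = (-5, 4, 2)
w2 = Mw1 = (-15, -2, 27)
w3 = Mw2 = (25, -41, 200)
Ratio at component: 200 / 27 = 7.407

7.407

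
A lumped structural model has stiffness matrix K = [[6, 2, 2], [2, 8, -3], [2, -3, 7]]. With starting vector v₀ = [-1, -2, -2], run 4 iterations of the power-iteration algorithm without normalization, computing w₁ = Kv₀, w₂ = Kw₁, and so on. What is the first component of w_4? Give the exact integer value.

w1 = Kv₀ = (6·(-1) + 2·(-2) + 2·(-2); 2·(-1) + 8·(-2) + (-3)·(-2); 2·(-1) + (-3)·(-2) + 7·(-2)) = (-14, -12, -10)
w2 = Kw1 = (6·(-14) + 2·(-12) + 2·(-10); 2·(-14) + 8·(-12) + (-3)·(-10); 2·(-14) + (-3)·(-12) + 7·(-10)) = (-128, -94, -62)
w3 = Kw2 = (-1080, -822, -408)
w4 = Kw3 = (-8940, -7512, -2550)
The requested component of w4 is -8940.

-8940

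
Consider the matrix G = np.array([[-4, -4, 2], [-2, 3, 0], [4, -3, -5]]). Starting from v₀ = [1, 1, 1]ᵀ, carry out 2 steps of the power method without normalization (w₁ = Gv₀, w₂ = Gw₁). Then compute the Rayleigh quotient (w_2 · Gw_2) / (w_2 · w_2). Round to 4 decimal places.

w1 = Gv₀ = ((-4)·1 + (-4)·1 + 2·1; (-2)·1 + 3·1 + 0·1; 4·1 + (-3)·1 + (-5)·1) = (-6, 1, -4)
w2 = Gw1 = ((-4)·(-6) + (-4)·1 + 2·(-4); (-2)·(-6) + 3·1 + 0·(-4); 4·(-6) + (-3)·1 + (-5)·(-4)) = (12, 15, -7)
Gw2 = (-122, 21, 38)
w2·Gw2 = 12·(-122) + 15·21 + (-7)·38 = -1415; w2·w2 = 12·12 + 15·15 + (-7)·(-7) = 418
λ ≈ -1415/418 = -3.3852

λ ≈ -3.3852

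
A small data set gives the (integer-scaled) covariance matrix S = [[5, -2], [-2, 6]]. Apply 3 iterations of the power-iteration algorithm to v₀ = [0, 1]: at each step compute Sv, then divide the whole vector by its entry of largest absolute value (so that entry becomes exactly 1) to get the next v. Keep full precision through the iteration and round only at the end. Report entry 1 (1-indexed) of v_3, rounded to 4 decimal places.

Sv0 = (-2.00000, 6.00000); divide by 6.00000 → v1 = (-0.33333, 1.00000)
Sv1 = (-3.66667, 6.66667); divide by 6.66667 → v2 = (-0.55000, 1.00000)
Sv2 = (-4.75000, 7.10000); divide by 7.10000 → v3 = (-0.66901, 1.00000)
Requested entry of v3: -190/284 = -0.6690

-0.6690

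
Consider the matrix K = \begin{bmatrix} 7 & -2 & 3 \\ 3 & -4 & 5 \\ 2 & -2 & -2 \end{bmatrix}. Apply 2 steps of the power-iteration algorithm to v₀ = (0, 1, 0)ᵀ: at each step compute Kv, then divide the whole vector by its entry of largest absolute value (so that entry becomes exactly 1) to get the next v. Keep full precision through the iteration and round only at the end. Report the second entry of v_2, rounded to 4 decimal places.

0.0000

Kv0 = (-2.00000, -4.00000, -2.00000); divide by -4.00000 → v1 = (0.50000, 1.00000, 0.50000)
Kv1 = (3.00000, 0.00000, -2.00000); divide by 3.00000 → v2 = (1.00000, 0.00000, -0.66667)
Requested entry of v2: 0/-12 = 0.0000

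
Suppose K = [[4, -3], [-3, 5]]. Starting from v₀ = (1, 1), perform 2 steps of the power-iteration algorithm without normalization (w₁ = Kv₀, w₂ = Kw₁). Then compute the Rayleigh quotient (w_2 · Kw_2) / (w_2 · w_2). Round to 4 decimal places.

w1 = Kv₀ = (4·1 + (-3)·1; (-3)·1 + 5·1) = (1, 2)
w2 = Kw1 = (4·1 + (-3)·2; (-3)·1 + 5·2) = (-2, 7)
Kw2 = (-29, 41)
w2·Kw2 = (-2)·(-29) + 7·41 = 345; w2·w2 = (-2)·(-2) + 7·7 = 53
λ ≈ 345/53 = 6.5094

6.5094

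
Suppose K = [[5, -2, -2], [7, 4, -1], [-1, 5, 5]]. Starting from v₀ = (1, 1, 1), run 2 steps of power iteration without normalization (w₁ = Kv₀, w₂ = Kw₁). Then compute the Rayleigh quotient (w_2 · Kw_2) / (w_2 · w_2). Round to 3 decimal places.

w1 = Kv₀ = (1, 10, 9)
w2 = Kw1 = (-33, 38, 94)
Kw2 = (-429, -173, 693)
w2·Kw2 = (-33)·(-429) + 38·(-173) + 94·693 = 72725; w2·w2 = (-33)·(-33) + 38·38 + 94·94 = 11369
λ ≈ 72725/11369 = 6.397

λ ≈ 6.397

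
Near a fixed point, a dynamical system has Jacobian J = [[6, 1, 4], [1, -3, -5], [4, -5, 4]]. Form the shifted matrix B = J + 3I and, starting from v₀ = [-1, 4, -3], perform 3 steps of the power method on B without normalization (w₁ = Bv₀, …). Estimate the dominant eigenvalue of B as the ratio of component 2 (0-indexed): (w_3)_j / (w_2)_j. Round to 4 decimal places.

μ ≈ 12.1126

B = J + 3I has rows (9, 1, 4); (1, 0, -5); (4, -5, 7)
w1 = Bv₀ = (9·(-1) + 1·4 + 4·(-3); 1·(-1) + 0·4 + (-5)·(-3); 4·(-1) + (-5)·4 + 7·(-3)) = (-17, 14, -45)
w2 = Bw1 = (9·(-17) + 1·14 + 4·(-45); 1·(-17) + 0·14 + (-5)·(-45); 4·(-17) + (-5)·14 + 7·(-45)) = (-319, 208, -453)
w3 = Bw2 = (-4475, 1946, -5487)
Ratio: -5487/-453 = 12.1126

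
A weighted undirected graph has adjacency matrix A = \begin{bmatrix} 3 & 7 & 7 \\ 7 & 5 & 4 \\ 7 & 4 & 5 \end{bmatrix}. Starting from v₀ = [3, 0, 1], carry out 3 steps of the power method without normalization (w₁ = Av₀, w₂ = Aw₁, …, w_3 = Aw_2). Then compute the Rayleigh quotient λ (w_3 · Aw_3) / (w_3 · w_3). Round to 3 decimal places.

w1 = Av₀ = (3·3 + 7·0 + 7·1; 7·3 + 5·0 + 4·1; 7·3 + 4·0 + 5·1) = (16, 25, 26)
w2 = Aw1 = (3·16 + 7·25 + 7·26; 7·16 + 5·25 + 4·26; 7·16 + 4·25 + 5·26) = (405, 341, 342)
w3 = Aw2 = (5996, 5908, 5909)
Aw3 = (100707, 95148, 95149)
w3·Aw3 = 5996·100707 + 5908·95148 + 5909·95149 = 1728208997; w3·w3 = 5996·5996 + 5908·5908 + 5909·5909 = 105772761
λ ≈ 1728208997/105772761 = 16.339

λ ≈ 16.339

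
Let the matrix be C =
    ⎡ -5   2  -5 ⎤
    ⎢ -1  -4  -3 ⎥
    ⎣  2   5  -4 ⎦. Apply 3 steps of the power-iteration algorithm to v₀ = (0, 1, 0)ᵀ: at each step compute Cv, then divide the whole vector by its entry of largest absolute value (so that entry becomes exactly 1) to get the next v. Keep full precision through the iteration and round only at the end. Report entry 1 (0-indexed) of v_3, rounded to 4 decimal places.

Cv0 = (2.00000, -4.00000, 5.00000); divide by 5.00000 → v1 = (0.40000, -0.80000, 1.00000)
Cv1 = (-8.60000, -0.20000, -7.20000); divide by -8.60000 → v2 = (1.00000, 0.02326, 0.83721)
Cv2 = (-9.13953, -3.60465, -1.23256); divide by -9.13953 → v3 = (1.00000, 0.39440, 0.13486)
Requested entry of v3: 155/393 = 0.3944

0.3944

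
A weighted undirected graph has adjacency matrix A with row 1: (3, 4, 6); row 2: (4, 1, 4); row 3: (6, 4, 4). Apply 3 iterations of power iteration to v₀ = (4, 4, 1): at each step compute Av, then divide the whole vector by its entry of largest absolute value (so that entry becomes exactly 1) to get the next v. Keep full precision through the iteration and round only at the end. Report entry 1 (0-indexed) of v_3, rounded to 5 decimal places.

Av0 = (34.000000, 24.000000, 44.000000); divide by 44.000000 → v1 = (0.772727, 0.545455, 1.000000)
Av1 = (10.500000, 7.636364, 10.818182); divide by 10.818182 → v2 = (0.970588, 0.705882, 1.000000)
Av2 = (11.735294, 8.588235, 12.647059); divide by 12.647059 → v3 = (0.927907, 0.679070, 1.000000)
Requested entry of v3: 4088/6020 = 0.67907

0.67907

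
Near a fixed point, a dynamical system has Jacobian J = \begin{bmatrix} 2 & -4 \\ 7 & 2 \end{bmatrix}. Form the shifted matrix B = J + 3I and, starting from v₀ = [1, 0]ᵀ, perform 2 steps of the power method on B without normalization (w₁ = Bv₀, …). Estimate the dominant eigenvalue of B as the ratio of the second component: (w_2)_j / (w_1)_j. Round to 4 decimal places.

B = J + 3I has rows (5, -4); (7, 5)
w1 = Bv₀ = (5·1 + (-4)·0; 7·1 + 5·0) = (5, 7)
w2 = Bw1 = (5·5 + (-4)·7; 7·5 + 5·7) = (-3, 70)
Ratio: 70/7 = 10.0000

μ ≈ 10.0000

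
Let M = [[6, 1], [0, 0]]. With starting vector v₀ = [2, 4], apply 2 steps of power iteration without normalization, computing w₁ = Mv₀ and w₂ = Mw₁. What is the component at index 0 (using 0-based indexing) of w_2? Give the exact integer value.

w1 = Mv₀ = (16, 0)
w2 = Mw1 = (96, 0)
The requested component of w2 is 96.

96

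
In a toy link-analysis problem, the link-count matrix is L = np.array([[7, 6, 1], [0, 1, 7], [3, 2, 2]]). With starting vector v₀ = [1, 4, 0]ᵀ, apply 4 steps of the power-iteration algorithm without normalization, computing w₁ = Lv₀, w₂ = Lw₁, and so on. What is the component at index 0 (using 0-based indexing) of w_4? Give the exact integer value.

23427

w1 = Lv₀ = (31, 4, 11)
w2 = Lw1 = (252, 81, 123)
w3 = Lw2 = (2373, 942, 1164)
w4 = Lw3 = (23427, 9090, 11331)
The requested component of w4 is 23427.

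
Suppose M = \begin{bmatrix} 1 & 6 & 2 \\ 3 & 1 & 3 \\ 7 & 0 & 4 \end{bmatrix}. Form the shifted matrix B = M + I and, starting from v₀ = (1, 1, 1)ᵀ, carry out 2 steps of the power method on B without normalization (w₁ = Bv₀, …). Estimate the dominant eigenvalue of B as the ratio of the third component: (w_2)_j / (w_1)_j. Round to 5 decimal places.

10.83333

B = M + I has rows (2, 6, 2); (3, 2, 3); (7, 0, 5)
w1 = Bv₀ = (2·1 + 6·1 + 2·1; 3·1 + 2·1 + 3·1; 7·1 + 0·1 + 5·1) = (10, 8, 12)
w2 = Bw1 = (2·10 + 6·8 + 2·12; 3·10 + 2·8 + 3·12; 7·10 + 0·8 + 5·12) = (92, 82, 130)
Ratio: 130/12 = 10.83333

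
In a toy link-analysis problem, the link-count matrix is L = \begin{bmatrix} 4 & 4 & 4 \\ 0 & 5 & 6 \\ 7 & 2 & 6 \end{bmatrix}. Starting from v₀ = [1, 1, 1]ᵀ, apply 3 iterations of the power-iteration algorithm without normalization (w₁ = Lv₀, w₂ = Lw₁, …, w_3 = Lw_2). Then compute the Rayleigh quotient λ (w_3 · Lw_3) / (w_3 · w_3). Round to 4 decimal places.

w1 = Lv₀ = (12, 11, 15)
w2 = Lw1 = (152, 145, 196)
w3 = Lw2 = (1972, 1901, 2530)
Lw3 = (25612, 24685, 32786)
w3·Lw3 = 1972·25612 + 1901·24685 + 2530·32786 = 180381629; w3·w3 = 1972·1972 + 1901·1901 + 2530·2530 = 13903485
λ ≈ 180381629/13903485 = 12.9738

λ ≈ 12.9738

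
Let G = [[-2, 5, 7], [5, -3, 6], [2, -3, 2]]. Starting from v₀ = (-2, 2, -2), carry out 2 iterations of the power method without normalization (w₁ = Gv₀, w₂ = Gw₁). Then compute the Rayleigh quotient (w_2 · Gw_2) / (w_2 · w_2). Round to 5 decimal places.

w1 = Gv₀ = ((-2)·(-2) + 5·2 + 7·(-2); 5·(-2) + (-3)·2 + 6·(-2); 2·(-2) + (-3)·2 + 2·(-2)) = (0, -28, -14)
w2 = Gw1 = ((-2)·0 + 5·(-28) + 7·(-14); 5·0 + (-3)·(-28) + 6·(-14); 2·0 + (-3)·(-28) + 2·(-14)) = (-238, 0, 56)
Gw2 = (868, -854, -364)
w2·Gw2 = (-238)·868 + 0·(-854) + 56·(-364) = -226968; w2·w2 = (-238)·(-238) + 0·0 + 56·56 = 59780
λ ≈ -226968/59780 = -3.79672

λ ≈ -3.79672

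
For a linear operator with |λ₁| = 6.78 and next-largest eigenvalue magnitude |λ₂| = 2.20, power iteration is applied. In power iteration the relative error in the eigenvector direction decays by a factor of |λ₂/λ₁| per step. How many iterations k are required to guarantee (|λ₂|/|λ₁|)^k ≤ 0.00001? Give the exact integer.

|λ₂/λ₁| = 2.20/6.78 = 0.32448
Need k ≥ ln(0.00001) / ln(0.32448) = -11.5129 / -1.1255 ≈ 10.229
Smallest integer k satisfying the bound: 11

11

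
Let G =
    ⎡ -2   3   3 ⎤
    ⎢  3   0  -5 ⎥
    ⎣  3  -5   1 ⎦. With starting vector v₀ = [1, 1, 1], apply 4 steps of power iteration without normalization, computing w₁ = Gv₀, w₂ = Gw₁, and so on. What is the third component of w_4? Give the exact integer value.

w1 = Gv₀ = (4, -2, -1)
w2 = Gw1 = (-17, 17, 21)
w3 = Gw2 = (148, -156, -115)
w4 = Gw3 = (-1109, 1019, 1109)
The requested component of w4 is 1109.

1109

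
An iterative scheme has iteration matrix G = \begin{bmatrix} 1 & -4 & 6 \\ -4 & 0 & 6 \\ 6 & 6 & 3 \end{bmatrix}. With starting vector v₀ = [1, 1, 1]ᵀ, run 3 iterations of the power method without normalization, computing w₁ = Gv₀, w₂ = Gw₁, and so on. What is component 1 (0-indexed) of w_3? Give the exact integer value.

110

w1 = Gv₀ = (1·1 + (-4)·1 + 6·1; (-4)·1 + 0·1 + 6·1; 6·1 + 6·1 + 3·1) = (3, 2, 15)
w2 = Gw1 = (1·3 + (-4)·2 + 6·15; (-4)·3 + 0·2 + 6·15; 6·3 + 6·2 + 3·15) = (85, 78, 75)
w3 = Gw2 = (223, 110, 1203)
The requested component of w3 is 110.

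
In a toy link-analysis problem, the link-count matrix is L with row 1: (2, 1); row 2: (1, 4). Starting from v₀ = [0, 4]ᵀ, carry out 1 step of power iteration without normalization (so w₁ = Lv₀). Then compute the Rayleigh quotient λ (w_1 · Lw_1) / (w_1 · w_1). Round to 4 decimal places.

λ ≈ 4.3529

w1 = Lv₀ = (4, 16)
Lw1 = (24, 68)
w1·Lw1 = 4·24 + 16·68 = 1184; w1·w1 = 4·4 + 16·16 = 272
λ ≈ 1184/272 = 4.3529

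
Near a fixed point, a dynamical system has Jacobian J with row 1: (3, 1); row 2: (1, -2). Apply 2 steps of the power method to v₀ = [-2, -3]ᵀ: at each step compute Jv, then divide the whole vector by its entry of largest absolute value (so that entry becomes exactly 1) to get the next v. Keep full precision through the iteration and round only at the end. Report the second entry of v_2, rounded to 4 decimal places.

Jv0 = (-9.00000, 4.00000); divide by -9.00000 → v1 = (1.00000, -0.44444)
Jv1 = (2.55556, 1.88889); divide by 2.55556 → v2 = (1.00000, 0.73913)
Requested entry of v2: -17/-23 = 0.7391

0.7391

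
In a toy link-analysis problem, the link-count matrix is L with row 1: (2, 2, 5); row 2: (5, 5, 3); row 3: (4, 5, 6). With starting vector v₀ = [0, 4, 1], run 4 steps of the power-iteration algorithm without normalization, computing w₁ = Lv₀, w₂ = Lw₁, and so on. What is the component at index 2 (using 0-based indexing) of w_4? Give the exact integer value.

w1 = Lv₀ = (2·0 + 2·4 + 5·1; 5·0 + 5·4 + 3·1; 4·0 + 5·4 + 6·1) = (13, 23, 26)
w2 = Lw1 = (2·13 + 2·23 + 5·26; 5·13 + 5·23 + 3·26; 4·13 + 5·23 + 6·26) = (202, 258, 323)
w3 = Lw2 = (2535, 3269, 4036)
w4 = Lw3 = (31788, 41128, 50701)
The requested component of w4 is 50701.

50701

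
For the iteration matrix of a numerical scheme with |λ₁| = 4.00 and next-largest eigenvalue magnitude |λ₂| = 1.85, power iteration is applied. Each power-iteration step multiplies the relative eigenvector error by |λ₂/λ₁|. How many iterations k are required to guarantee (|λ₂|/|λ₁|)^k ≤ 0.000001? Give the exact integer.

18

|λ₂/λ₁| = 1.85/4.00 = 0.46250
Need k ≥ ln(0.000001) / ln(0.46250) = -13.8155 / -0.7711 ≈ 17.916
Smallest integer k satisfying the bound: 18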